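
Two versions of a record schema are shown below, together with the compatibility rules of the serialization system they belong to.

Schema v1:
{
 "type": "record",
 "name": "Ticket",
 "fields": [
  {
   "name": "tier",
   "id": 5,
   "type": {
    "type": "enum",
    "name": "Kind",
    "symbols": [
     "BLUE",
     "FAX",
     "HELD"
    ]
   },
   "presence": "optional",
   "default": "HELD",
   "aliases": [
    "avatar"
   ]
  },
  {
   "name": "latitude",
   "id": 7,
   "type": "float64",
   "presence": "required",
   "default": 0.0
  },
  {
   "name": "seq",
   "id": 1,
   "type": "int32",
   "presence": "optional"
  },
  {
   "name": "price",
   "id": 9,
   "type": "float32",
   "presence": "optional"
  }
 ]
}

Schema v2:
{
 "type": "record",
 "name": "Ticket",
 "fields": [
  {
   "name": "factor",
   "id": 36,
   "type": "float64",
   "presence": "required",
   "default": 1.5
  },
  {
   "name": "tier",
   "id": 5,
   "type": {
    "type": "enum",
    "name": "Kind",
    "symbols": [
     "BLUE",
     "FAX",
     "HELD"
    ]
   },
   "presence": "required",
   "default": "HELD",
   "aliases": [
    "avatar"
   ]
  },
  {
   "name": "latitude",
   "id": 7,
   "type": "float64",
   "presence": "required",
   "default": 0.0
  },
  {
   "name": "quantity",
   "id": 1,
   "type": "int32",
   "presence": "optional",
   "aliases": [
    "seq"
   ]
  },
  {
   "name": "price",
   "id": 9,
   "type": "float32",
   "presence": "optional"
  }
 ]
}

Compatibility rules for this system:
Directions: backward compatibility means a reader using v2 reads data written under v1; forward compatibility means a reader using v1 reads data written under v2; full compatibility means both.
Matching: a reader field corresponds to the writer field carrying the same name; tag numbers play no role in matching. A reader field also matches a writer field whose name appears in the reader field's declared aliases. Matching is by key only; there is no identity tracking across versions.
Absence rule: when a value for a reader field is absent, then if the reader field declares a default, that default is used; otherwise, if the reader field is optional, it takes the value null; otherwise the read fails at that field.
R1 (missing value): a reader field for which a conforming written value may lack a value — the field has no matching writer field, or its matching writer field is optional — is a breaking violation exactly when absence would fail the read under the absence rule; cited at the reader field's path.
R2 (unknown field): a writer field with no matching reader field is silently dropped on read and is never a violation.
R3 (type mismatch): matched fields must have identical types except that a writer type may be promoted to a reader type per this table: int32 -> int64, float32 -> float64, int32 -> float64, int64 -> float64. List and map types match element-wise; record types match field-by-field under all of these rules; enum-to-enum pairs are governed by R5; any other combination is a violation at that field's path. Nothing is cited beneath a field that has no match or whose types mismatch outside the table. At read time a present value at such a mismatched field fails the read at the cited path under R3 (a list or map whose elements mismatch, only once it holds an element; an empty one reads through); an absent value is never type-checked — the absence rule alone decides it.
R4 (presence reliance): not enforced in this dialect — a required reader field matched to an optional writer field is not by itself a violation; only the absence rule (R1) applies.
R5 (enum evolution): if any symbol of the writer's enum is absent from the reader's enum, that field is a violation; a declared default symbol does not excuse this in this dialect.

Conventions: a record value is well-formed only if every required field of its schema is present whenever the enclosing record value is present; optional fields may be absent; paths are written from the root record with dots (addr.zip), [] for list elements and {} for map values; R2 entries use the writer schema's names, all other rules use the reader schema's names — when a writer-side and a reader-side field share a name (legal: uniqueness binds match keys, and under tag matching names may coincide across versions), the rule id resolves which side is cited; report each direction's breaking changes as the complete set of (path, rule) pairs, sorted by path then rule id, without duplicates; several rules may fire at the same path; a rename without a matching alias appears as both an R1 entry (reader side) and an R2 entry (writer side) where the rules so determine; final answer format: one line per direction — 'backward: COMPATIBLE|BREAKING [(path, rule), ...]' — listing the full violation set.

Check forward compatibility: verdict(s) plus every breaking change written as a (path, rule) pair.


forward: COMPATIBLE []

each type pair in Ticket: writer, then reader
forward for Ticket (reader v1, writer v2):
  writer required, Kind -> Kind: reader tier maps from writer tier
  writer required, float64 -> float64: reader latitude maps from writer latitude
  seq: no writer match
  writer optional, float32 -> float32: reader price maps from writer price
  writer field factor has no reader counterpart
  writer field quantity has no reader counterpart
  => forward verdict for Ticket: COMPATIBLE, no violations
the other Ticket changes do not affect what is asked:
  renamed field seq to quantity in record Ticket (alias seq declared on the renamed field) -> no rule fires on it in Ticket's dialect; the asked verdict holds
  added field factor to record Ticket: required float64, tag 36, default 1.5 (in v2 it sits immediately before tier) -> no rule fires on it in Ticket's dialect; the asked verdict holds
  field tier in record Ticket: optional changed to required -> no rule fires on it in Ticket's dialect; the asked verdict holds


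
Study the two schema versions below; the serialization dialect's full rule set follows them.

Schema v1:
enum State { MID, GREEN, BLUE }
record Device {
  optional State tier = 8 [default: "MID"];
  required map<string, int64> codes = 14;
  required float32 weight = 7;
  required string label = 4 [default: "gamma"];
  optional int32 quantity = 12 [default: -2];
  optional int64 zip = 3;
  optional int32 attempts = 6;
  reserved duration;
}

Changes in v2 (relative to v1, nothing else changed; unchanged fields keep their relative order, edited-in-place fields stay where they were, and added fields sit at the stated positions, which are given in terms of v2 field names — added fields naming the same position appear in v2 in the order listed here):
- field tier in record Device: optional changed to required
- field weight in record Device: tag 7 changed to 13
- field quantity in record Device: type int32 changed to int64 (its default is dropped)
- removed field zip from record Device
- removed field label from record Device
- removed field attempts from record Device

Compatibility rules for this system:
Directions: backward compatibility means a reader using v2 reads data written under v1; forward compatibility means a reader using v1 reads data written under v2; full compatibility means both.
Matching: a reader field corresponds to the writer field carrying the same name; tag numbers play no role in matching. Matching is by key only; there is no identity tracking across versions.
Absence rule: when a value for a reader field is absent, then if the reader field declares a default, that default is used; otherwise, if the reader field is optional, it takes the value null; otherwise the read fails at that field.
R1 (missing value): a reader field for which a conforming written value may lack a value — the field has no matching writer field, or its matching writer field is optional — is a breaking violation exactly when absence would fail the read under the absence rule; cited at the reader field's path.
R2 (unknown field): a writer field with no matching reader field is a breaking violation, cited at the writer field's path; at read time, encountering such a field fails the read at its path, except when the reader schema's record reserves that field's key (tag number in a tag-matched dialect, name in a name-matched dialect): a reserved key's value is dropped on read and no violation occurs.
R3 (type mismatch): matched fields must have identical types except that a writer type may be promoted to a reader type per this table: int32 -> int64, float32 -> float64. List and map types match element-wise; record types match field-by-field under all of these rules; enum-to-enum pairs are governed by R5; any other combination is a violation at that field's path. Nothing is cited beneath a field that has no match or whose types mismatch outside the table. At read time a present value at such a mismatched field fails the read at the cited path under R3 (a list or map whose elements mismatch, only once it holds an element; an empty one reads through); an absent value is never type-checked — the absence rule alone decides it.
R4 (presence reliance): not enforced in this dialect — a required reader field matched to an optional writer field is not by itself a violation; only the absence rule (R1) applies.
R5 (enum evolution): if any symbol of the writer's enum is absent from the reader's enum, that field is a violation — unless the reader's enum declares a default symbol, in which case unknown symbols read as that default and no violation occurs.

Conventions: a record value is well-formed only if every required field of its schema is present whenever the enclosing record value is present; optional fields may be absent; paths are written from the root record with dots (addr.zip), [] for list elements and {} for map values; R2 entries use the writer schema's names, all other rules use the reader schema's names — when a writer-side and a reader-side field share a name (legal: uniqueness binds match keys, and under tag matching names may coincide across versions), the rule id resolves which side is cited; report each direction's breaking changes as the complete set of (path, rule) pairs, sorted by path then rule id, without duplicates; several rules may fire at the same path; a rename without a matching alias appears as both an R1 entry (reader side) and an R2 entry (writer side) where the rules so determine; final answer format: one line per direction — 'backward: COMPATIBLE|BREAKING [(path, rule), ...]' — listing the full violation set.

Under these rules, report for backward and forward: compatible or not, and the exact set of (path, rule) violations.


in Device below, arrows point writer -> reader
backward on Device — v2 reading data written by v1:
  tier <- tier (State -> State, writer optional)
  codes <- codes (map<string, int64> -> map<string, int64>, writer required)
  weight <- weight (float32 -> float32, writer required)
  quantity <- quantity (int32 -> int64, writer optional)
  leftover writer field: label
  leftover writer field: zip
  leftover writer field: attempts
  R2 fires at attempts
  R2 fires at label
  R2 fires at zip
  => backward verdict for Device: BREAKING, 3 violation(s)
forward on Device — v1 reading data written by v2:
  tier <- tier (State -> State, writer required)
  codes <- codes (map<string, int64> -> map<string, int64>, writer required)
  weight <- weight (float32 -> float32, writer required)
  label has no writer counterpart
  quantity <- quantity (int64 -> int32, writer optional)
  zip has no writer counterpart
  attempts has no writer counterpart
  R3 fires at quantity
  => forward verdict for Device: BREAKING, 1 violation(s)

backward: BREAKING [(attempts, R2), (label, R2), (zip, R2)]; forward: BREAKING [(quantity, R3)]


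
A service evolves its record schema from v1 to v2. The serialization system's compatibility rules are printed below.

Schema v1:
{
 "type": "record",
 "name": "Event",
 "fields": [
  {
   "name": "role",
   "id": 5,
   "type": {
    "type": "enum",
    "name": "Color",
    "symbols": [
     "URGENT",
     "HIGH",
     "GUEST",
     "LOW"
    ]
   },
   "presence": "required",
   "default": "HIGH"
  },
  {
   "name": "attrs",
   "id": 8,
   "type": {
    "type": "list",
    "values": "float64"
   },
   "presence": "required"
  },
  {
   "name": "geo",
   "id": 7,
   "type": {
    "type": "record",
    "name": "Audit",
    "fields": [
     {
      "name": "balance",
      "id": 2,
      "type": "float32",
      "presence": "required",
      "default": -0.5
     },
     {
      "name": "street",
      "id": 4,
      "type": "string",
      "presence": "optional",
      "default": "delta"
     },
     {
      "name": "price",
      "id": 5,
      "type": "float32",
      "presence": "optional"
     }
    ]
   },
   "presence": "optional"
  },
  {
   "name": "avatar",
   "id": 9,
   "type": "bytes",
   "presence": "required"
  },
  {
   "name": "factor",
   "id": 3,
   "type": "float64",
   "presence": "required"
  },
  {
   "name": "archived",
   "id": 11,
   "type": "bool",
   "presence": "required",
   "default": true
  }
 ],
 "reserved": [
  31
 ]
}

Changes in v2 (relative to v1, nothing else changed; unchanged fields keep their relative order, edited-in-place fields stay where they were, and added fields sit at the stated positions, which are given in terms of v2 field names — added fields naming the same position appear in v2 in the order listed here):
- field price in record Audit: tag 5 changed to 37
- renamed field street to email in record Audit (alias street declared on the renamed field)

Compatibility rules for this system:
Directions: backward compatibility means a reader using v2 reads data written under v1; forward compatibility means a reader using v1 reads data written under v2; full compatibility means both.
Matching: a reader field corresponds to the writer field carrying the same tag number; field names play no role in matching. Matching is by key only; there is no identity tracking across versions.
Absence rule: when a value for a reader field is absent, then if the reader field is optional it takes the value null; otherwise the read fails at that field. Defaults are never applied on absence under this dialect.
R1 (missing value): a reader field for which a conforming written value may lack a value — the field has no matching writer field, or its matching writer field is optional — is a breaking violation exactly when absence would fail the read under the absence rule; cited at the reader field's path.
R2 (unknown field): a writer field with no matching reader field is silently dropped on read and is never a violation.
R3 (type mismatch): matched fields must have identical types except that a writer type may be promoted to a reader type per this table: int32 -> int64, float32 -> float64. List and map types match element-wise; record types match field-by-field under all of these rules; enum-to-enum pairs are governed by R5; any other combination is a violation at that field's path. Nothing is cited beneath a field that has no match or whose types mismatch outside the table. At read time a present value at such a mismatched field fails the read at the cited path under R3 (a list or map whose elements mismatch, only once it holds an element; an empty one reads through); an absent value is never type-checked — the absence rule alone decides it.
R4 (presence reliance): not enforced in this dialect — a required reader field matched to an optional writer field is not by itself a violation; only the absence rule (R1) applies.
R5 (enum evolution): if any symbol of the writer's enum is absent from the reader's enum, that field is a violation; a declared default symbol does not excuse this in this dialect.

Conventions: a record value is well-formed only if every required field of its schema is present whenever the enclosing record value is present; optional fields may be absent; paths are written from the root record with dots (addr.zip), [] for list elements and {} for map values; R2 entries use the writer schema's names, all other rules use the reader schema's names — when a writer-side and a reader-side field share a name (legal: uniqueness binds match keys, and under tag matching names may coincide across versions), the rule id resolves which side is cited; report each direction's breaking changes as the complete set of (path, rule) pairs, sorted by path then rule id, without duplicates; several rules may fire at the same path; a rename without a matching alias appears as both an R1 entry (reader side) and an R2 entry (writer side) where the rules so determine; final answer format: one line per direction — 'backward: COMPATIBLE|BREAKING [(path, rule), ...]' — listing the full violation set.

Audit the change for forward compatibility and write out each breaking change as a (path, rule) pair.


in Event below, arrows point writer -> reader
forward on Event — v1 reading data written by v2:
  role: Color -> Color, writer required; from role
  attrs: list<float64> -> list<float64>, writer required; from attrs
  geo: Audit -> Audit, writer optional; from geo
  avatar: bytes -> bytes, writer required; from avatar
  factor: float64 -> float64, writer required; from factor
  archived: bool -> bool, writer required; from archived
  geo.balance: float32 -> float32, writer required; from geo.balance
  geo.street: string -> string, writer optional; from geo.email
  no writer field matches reader geo.price
  geo.price (writer side), unknown to reader
  nothing fires on Event: forward is COMPATIBLE
the other Event changes do not affect what is asked:
  field price in record Audit: tag 5 changed to 37 -> triggers nothing under Event's printed rules — same verdict
  renamed field street to email in record Audit (alias street declared on the renamed field) -> triggers nothing under Event's printed rules — same verdict

forward: COMPATIBLE []


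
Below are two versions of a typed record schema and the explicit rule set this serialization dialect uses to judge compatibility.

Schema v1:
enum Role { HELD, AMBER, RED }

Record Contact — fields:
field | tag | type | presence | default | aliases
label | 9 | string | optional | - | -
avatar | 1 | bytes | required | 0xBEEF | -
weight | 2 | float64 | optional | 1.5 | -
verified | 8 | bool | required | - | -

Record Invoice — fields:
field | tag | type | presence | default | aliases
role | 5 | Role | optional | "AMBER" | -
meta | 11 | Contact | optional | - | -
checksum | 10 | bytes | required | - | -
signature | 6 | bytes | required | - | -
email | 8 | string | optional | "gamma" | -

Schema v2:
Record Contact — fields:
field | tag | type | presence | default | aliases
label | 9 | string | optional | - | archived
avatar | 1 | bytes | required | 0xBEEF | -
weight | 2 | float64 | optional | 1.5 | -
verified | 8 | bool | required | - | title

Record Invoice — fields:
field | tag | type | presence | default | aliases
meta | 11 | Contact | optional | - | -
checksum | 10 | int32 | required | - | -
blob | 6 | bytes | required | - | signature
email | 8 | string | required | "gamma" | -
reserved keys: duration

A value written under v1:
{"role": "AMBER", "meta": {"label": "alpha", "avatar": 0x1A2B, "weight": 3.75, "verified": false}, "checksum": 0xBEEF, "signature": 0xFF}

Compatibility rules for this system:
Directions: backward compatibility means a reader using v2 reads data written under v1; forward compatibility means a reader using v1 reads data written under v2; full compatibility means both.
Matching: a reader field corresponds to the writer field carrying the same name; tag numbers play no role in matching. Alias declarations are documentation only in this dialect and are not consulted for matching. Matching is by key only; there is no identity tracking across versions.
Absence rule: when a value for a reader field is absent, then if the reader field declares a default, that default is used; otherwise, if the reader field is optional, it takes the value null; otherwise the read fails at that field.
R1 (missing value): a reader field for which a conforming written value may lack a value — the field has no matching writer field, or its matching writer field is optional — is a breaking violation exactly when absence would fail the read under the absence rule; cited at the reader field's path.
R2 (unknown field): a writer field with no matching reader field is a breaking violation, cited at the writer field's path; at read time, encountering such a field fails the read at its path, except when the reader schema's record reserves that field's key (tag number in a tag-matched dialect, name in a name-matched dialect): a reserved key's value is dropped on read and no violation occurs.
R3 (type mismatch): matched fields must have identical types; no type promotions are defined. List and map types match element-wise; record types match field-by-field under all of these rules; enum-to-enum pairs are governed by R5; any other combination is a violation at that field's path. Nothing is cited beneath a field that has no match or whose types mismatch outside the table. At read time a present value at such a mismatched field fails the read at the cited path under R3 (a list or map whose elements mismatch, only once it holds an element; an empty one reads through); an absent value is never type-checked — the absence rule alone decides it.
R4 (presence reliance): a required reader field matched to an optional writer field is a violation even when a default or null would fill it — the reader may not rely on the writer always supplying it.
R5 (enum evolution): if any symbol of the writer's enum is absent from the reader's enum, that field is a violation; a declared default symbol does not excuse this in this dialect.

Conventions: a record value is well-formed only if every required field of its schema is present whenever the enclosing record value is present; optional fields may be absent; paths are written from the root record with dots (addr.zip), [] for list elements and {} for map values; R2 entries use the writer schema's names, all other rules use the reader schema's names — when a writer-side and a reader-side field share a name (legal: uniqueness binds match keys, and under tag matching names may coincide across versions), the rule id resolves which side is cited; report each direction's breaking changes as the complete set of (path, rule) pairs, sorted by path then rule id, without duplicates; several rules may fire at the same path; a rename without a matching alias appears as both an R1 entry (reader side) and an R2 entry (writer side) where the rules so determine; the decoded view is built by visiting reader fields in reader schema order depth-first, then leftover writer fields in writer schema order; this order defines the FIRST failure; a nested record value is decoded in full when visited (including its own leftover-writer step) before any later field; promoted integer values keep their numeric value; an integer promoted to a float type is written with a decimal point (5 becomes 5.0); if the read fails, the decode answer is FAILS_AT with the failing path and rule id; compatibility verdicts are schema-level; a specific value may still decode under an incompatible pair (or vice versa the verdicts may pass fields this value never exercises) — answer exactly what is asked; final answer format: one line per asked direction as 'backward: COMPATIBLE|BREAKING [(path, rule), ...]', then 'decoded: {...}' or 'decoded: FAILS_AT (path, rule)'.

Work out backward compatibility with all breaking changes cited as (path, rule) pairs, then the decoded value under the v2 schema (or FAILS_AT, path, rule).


each type pair in Invoice: writer, then reader
backward for Invoice (reader v2, writer v1):
  writer optional, Contact -> Contact: reader meta maps from writer meta
  writer required, bytes -> int32: reader checksum maps from writer checksum
  blob: no writer match
  writer optional, string -> string: reader email maps from writer email
  writer field role has no reader counterpart
  writer field signature has no reader counterpart
  writer optional, string -> string: reader meta.label maps from writer meta.label
  writer required, bytes -> bytes: reader meta.avatar maps from writer meta.avatar
  writer optional, float64 -> float64: reader meta.weight maps from writer meta.weight
  writer required, bool -> bool: reader meta.verified maps from writer meta.verified
  rule R1 violated at blob
  rule R3 violated at checksum
  rule R4 violated at email
  rule R2 violated at role
  rule R2 violated at signature
  => 5 violation(s): backward is BREAKING for Invoice
decode walk for Invoice under reader schema v2:
  meta.label := "alpha"
  meta.avatar := 0x1A2B
  meta.weight := 3.75
  meta.verified := false
  read fails at checksum under R3
  => FAILS_AT (checksum, R3)

backward: BREAKING [(blob, R1), (checksum, R3), (email, R4), (role, R2), (signature, R2)]; decoded: FAILS_AT (checksum, R3)


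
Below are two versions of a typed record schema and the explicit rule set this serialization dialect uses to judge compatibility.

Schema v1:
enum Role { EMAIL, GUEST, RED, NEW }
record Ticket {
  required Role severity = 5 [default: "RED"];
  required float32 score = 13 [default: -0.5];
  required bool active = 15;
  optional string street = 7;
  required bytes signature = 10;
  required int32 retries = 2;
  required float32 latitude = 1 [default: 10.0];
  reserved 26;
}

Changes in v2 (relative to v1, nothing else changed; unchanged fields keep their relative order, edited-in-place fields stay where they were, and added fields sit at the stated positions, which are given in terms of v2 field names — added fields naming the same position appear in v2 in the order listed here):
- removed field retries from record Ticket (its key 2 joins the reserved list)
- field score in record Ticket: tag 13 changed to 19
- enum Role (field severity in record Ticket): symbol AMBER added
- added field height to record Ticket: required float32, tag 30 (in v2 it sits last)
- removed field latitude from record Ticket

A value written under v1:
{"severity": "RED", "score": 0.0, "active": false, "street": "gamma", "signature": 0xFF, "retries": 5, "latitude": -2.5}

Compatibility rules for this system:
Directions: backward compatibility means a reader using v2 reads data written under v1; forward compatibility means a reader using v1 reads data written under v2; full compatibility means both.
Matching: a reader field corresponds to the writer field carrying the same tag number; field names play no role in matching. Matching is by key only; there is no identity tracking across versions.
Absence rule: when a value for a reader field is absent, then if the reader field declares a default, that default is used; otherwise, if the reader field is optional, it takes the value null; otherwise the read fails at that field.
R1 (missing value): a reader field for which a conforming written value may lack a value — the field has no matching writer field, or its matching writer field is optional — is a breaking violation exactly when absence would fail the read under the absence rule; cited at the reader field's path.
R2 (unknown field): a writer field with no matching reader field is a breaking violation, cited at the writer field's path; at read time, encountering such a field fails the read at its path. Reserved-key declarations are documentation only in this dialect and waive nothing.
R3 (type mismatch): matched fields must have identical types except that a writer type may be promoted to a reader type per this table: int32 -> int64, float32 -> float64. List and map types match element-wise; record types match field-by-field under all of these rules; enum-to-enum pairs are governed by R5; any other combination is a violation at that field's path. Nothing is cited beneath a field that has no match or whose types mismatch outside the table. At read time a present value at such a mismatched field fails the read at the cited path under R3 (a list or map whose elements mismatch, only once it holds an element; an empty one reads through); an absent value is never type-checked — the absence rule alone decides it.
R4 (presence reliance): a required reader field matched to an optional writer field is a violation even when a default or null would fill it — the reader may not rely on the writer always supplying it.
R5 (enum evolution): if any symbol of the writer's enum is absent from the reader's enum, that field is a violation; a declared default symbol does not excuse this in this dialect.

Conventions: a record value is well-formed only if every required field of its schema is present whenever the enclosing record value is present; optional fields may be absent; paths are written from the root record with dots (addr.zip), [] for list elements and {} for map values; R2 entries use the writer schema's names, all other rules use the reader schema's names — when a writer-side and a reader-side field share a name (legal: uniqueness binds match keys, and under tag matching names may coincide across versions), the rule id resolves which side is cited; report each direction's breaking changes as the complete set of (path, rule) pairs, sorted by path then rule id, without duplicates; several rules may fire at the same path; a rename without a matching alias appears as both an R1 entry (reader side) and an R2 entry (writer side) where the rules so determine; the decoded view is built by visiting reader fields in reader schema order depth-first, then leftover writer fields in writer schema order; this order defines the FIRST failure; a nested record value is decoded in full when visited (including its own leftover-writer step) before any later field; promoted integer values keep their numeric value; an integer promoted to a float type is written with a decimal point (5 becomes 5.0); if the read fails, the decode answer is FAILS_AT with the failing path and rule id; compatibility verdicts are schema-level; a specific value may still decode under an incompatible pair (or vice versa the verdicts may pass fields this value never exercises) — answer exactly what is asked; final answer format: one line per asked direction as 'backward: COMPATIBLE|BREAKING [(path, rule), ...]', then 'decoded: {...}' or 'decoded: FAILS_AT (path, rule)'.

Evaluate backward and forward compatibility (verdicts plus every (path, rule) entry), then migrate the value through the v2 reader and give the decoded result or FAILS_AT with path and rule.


each type pair in Ticket: writer, then reader
checking backward for Ticket: reader v2 against writer v1:
  severity <- severity (Role -> Role, writer required)
  score: no writer-side match
  active <- active (bool -> bool, writer required)
  street <- street (string -> string, writer optional)
  signature <- signature (bytes -> bytes, writer required)
  height: no writer-side match
  score (writer side), unknown to reader
  retries (writer side), unknown to reader
  latitude (writer side), unknown to reader
  violation R1 at height
  violation R2 at latitude
  violation R2 at retries
  violation R2 at score
  => backward verdict for Ticket: BREAKING, 4 violation(s)
checking forward for Ticket: reader v1 against writer v2:
  severity <- severity (Role -> Role, writer required)
  score: no writer-side match
  active <- active (bool -> bool, writer required)
  street <- street (string -> string, writer optional)
  signature <- signature (bytes -> bytes, writer required)
  retries: no writer-side match
  latitude: no writer-side match
  score (writer side), unknown to reader
  height (writer side), unknown to reader
  violation R2 at height
  violation R1 at retries
  violation R2 at score
  violation R5 at severity
  => forward verdict for Ticket: BREAKING, 4 violation(s)
decode (reader v2):
  severity := "RED"
  score := -0.5 (no value, default fills)
  active := false
  street := "gamma"
  signature := 0xFF
  read fails at height under R1 (no fill)
  => FAILS_AT (height, R1)

backward: BREAKING [(height, R1), (latitude, R2), (retries, R2), (score, R2)]; forward: BREAKING [(height, R2), (retries, R1), (score, R2), (severity, R5)]; decoded: FAILS_AT (height, R1)


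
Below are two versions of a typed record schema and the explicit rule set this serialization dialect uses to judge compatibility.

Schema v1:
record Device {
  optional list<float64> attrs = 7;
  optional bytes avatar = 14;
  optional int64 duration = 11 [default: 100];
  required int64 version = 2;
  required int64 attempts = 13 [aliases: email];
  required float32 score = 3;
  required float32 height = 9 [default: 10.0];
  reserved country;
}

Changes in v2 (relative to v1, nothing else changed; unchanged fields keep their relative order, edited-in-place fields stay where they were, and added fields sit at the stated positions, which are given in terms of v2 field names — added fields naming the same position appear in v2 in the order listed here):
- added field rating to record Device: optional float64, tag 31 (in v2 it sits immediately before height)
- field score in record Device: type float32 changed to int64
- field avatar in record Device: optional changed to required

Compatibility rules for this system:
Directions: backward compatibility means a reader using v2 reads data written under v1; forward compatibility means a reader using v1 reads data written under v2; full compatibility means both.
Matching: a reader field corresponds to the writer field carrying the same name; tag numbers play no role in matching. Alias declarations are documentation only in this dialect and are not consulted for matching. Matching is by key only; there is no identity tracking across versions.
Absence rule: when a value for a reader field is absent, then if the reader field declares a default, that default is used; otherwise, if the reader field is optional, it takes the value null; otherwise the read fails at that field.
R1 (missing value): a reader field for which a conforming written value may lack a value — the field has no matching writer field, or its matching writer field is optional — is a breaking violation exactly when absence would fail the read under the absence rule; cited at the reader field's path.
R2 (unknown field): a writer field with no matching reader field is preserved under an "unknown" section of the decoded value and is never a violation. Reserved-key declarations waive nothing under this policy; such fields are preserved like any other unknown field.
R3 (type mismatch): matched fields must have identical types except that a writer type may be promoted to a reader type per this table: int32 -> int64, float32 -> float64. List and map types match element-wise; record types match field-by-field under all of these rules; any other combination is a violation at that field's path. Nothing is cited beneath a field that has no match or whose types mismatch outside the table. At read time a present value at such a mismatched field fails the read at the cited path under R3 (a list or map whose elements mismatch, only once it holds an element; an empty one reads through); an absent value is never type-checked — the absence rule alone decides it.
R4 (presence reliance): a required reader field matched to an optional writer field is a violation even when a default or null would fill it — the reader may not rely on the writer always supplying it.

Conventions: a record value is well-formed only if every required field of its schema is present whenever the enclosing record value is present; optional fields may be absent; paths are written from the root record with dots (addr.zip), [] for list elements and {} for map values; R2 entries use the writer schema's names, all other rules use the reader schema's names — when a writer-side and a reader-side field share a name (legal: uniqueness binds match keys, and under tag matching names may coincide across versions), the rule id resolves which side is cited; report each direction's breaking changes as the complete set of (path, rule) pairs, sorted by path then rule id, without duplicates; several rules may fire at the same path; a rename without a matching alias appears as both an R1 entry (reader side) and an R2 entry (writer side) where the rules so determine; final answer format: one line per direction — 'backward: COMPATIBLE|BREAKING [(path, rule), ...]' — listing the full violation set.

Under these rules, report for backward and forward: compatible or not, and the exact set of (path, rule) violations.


each type pair in Device: writer, then reader
backward pass over Device, reader schema v2, writer schema v1:
  writer optional, list<float64> -> list<float64>: reader attrs maps from writer attrs
  writer optional, bytes -> bytes: reader avatar maps from writer avatar
  writer optional, int64 -> int64: reader duration maps from writer duration
  writer required, int64 -> int64: reader version maps from writer version
  writer required, int64 -> int64: reader attempts maps from writer attempts
  writer required, float32 -> int64: reader score maps from writer score
  no writer field matches reader rating
  writer required, float32 -> float32: reader height maps from writer height
  breaking: (avatar, R1)
  breaking: (avatar, R4)
  breaking: (score, R3)
  => backward verdict for Device: BREAKING, 3 violation(s)
forward pass over Device, reader schema v1, writer schema v2:
  writer optional, list<float64> -> list<float64>: reader attrs maps from writer attrs
  writer required, bytes -> bytes: reader avatar maps from writer avatar
  writer optional, int64 -> int64: reader duration maps from writer duration
  writer required, int64 -> int64: reader version maps from writer version
  writer required, int64 -> int64: reader attempts maps from writer attempts
  writer required, int64 -> float32: reader score maps from writer score
  writer required, float32 -> float32: reader height maps from writer height
  writer field rating has no reader counterpart
  breaking: (score, R3)
  => forward verdict for Device: BREAKING, 1 violation(s)

backward: BREAKING [(avatar, R1), (avatar, R4), (score, R3)]; forward: BREAKING [(score, R3)]


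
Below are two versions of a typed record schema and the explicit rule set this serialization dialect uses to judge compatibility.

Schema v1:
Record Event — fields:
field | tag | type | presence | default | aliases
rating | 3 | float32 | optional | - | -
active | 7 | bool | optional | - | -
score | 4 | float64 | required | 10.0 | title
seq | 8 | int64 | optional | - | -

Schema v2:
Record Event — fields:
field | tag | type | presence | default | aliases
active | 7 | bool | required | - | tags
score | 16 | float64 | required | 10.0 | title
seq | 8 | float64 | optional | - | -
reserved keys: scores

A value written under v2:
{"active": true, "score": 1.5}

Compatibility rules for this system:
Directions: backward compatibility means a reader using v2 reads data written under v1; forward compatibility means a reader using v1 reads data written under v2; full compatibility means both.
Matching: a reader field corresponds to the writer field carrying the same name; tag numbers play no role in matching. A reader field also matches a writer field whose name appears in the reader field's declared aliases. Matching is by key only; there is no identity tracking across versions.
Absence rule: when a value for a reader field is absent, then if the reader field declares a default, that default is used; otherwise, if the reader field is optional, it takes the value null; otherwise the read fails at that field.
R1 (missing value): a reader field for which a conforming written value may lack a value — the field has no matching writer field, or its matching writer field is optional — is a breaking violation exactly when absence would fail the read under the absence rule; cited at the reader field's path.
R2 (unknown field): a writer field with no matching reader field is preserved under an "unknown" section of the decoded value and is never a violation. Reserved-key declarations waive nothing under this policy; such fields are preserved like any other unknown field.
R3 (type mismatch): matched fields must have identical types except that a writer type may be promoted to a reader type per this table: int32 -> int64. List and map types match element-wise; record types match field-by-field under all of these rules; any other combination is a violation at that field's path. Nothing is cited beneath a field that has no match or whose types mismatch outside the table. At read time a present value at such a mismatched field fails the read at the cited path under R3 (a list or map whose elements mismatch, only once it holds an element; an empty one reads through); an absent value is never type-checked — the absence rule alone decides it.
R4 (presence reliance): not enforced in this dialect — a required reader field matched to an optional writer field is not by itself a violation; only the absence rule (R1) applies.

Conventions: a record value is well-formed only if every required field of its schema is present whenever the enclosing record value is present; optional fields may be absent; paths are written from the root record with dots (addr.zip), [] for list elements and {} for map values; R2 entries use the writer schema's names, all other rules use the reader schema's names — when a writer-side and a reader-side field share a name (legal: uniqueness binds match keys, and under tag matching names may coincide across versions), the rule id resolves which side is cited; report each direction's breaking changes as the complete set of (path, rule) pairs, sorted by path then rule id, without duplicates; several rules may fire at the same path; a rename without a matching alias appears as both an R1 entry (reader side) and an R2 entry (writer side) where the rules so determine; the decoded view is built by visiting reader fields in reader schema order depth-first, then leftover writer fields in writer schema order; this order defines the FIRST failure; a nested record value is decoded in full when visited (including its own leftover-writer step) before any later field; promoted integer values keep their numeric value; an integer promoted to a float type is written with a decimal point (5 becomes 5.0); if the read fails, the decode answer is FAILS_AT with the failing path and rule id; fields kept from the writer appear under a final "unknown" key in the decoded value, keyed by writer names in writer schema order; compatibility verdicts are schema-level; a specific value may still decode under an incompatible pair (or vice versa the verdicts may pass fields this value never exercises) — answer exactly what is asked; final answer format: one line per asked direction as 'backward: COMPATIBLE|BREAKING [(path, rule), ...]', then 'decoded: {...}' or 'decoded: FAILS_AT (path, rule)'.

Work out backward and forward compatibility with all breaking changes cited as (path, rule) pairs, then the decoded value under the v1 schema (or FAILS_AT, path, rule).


the writer's type comes first in each Event pair
backward pass over Event, reader schema v2, writer schema v1:
  active <- active (bool -> bool, writer optional)
  score <- score (float64 -> float64, writer required)
  seq <- seq (int64 -> float64, writer optional)
  leftover writer field: rating
  breaking: (active, R1)
  breaking: (seq, R3)
  backward on Event therefore BREAKING (2)
forward pass over Event, reader schema v1, writer schema v2:
  rating has no writer counterpart
  active <- active (bool -> bool, writer required)
  score <- score (float64 -> float64, writer required)
  seq <- seq (float64 -> int64, writer optional)
  breaking: (seq, R3)
  forward on Event therefore BREAKING (1)
decoding the Event value with the v1 reader:
  rating := null (absent, optional -> null)
  active := true
  score := 1.5
  seq := null (absent, optional -> null)
  => decoded: {"rating": null, "active": true, "score": 1.5, "seq": null}

backward: BREAKING [(active, R1), (seq, R3)]; forward: BREAKING [(seq, R3)]; decoded: {"rating": null, "active": true, "score": 1.5, "seq": null}
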